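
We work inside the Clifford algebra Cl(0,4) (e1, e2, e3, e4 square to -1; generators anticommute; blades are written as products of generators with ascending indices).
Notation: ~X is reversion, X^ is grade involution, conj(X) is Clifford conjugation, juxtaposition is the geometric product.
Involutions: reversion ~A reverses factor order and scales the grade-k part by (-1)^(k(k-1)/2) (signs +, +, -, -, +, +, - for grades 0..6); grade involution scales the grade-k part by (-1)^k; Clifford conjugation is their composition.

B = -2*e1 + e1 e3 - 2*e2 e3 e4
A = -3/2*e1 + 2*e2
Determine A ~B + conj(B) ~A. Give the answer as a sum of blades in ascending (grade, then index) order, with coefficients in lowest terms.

first term: -3 - 3/2*e3 + 4*e1 e2 - 4*e3 e4 + 2*e1 e2 e3 - 3*e1 e2 e3 e4
second term: 3 + 3/2*e3 + 4*e1 e2 + 4*e3 e4 + 2*e1 e2 e3 - 3*e1 e2 e3 e4
Answer: 8*e1 e2 + 4*e1 e2 e3 - 6*e1 e2 e3 e4


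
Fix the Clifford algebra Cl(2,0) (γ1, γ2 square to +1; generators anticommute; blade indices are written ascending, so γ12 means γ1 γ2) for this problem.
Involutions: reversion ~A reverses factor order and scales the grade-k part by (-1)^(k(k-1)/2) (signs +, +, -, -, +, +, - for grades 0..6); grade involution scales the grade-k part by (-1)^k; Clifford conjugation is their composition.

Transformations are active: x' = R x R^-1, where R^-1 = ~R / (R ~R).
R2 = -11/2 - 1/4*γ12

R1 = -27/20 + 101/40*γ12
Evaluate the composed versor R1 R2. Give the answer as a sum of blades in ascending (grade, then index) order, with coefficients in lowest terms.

Distribute over the terms of R1 (each basis-blade product reordered to ascending indices, repeated generators contracted through their squares):
(-27/20) R2 = 297/40 + 27/80*γ12
(101/40*γ12) R2 = 101/160 - 1111/80*γ12
Summing the partial products and collecting blades:
Answer: 1289/160 - 271/20*γ12


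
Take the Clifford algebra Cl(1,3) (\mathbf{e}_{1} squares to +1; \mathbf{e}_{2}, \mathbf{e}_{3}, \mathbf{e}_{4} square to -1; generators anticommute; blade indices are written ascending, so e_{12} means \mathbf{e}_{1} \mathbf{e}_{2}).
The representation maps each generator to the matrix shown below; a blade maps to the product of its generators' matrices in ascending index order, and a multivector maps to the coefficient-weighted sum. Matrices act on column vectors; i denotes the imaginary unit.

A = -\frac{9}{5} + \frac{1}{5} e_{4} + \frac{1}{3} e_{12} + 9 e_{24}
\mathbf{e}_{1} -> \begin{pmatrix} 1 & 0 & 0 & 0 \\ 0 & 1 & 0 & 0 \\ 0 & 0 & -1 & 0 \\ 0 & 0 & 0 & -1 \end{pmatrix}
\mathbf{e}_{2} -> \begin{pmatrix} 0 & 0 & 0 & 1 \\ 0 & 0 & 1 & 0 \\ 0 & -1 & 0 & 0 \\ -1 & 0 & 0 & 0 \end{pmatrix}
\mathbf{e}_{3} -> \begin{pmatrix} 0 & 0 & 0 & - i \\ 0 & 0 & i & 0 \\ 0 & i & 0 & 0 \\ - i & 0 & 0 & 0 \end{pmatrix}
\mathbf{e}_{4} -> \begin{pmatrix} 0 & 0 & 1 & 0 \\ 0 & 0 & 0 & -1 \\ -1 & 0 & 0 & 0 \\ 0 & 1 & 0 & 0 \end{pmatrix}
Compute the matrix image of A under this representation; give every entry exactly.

Bivector images (products of the table entries): rho(e_{12}) = rho(\mathbf{e}_{1})rho(\mathbf{e}_{2}) = \begin{pmatrix} 0 & 0 & 0 & 1 \\ 0 & 0 & 1 & 0 \\ 0 & 1 & 0 & 0 \\ 1 & 0 & 0 & 0 \end{pmatrix}; rho(e_{24}) = rho(\mathbf{e}_{2})rho(\mathbf{e}_{4}) = \begin{pmatrix} 0 & 1 & 0 & 0 \\ -1 & 0 & 0 & 0 \\ 0 & 0 & 0 & 1 \\ 0 & 0 & -1 & 0 \end{pmatrix}.
M = (-\frac{9}{5})*1 + (\frac{1}{5})*rho(e_{4}) + (\frac{1}{3})*rho(e_{12}) + (9)*rho(e_{24}), summed entrywise (1 is the identity matrix):
Answer: \begin{pmatrix} - \frac{9}{5} & 9 & \frac{1}{5} & \frac{1}{3} \\ -9 & - \frac{9}{5} & \frac{1}{3} & - \frac{1}{5} \\ - \frac{1}{5} & \frac{1}{3} & - \frac{9}{5} & 9 \\ \frac{1}{3} & \frac{1}{5} & -9 & - \frac{9}{5} \end{pmatrix}


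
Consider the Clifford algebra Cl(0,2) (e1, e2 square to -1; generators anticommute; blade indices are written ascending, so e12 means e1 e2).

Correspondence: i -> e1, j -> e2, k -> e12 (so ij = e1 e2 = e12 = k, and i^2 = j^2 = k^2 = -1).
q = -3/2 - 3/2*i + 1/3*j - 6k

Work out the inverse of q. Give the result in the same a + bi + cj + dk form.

In blades: q = -3/2 - 3/2*e1 + 1/3*e2 - 6*e12.
With qbar = -3/2 + 3/2*e1 - 1/3*e2 + 6*e12 (scalar fixed, mapped units negated), q qbar = 731/18 (the sum of squared coefficients), so q^-1 = qbar / (731/18) = -27/731 + 27/731*e1 - 6/731*e2 + 108/731*e12; translating back:
Answer: -27/731 + 27/731*i - 6/731*j + 108/731*k


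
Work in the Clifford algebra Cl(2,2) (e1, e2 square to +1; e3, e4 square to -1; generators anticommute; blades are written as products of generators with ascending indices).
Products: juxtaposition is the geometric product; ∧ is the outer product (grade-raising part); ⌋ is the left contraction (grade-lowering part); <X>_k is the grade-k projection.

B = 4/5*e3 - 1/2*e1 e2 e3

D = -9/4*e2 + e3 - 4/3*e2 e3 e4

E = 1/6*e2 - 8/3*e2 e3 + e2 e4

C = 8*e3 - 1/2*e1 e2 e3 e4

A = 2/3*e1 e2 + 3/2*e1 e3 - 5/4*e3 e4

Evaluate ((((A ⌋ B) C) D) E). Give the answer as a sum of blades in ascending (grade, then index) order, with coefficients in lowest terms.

step 1: 3/4*e2 + 1/3*e3
step 2: -8/3 + 6*e2 e3 + 1/6*e1 e2 e4 + 3/8*e1 e3 e4
step 3: 65/6*e3 - 8*e4 + 1/2*e1 e2 + 2/9*e1 e3 + 3/4*e1 e4 + 32/9*e2 e3 e4 - 97/96*e1 e2 e3 e4
step 4: 1/12*e1 - 332/9*e2 - 32/9*e3 - 256/27*e4 + 17/108*e1 e2 - 31/96*e1 e3 + 115/36*e1 e4 - 65/36*e2 e3 + 4/3*e2 e4 + 16/27*e3 e4 - 1/27*e1 e2 e3 - 1/8*e1 e2 e4 - 97/576*e1 e3 e4 + 21/2*e2 e3 e4 - 20/9*e1 e2 e3 e4
Answer: 1/12*e1 - 332/9*e2 - 32/9*e3 - 256/27*e4 + 17/108*e1 e2 - 31/96*e1 e3 + 115/36*e1 e4 - 65/36*e2 e3 + 4/3*e2 e4 + 16/27*e3 e4 - 1/27*e1 e2 e3 - 1/8*e1 e2 e4 - 97/576*e1 e3 e4 + 21/2*e2 e3 e4 - 20/9*e1 e2 e3 e4


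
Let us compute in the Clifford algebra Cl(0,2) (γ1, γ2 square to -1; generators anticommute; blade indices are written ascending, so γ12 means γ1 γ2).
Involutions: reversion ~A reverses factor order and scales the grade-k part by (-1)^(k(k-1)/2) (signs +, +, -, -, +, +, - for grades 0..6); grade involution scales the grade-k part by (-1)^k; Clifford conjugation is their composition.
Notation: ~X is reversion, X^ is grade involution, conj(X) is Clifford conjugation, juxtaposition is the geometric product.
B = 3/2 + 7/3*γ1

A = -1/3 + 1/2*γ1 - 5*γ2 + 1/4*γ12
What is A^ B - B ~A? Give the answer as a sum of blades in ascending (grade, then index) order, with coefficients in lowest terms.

first term: 2/3 - 55/36*γ1 + 97/12*γ2 - 271/24*γ12
second term: -5/3 - 1/36*γ1 - 83/12*γ2 - 289/24*γ12
Answer: 7/3 - 3/2*γ1 + 15*γ2 + 3/4*γ12


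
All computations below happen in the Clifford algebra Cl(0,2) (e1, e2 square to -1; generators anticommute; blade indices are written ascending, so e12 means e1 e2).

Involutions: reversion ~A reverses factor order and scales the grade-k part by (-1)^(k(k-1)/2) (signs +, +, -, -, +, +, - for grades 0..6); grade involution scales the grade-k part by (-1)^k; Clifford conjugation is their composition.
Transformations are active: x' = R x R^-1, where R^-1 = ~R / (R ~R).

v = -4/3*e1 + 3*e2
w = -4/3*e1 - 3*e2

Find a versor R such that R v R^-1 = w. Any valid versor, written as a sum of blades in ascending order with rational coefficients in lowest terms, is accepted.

R = v + w = -8/3*e1 works: the equal norms (-97/9) guarantee its sandwich swaps v into w.
Answer: -8/3*e1


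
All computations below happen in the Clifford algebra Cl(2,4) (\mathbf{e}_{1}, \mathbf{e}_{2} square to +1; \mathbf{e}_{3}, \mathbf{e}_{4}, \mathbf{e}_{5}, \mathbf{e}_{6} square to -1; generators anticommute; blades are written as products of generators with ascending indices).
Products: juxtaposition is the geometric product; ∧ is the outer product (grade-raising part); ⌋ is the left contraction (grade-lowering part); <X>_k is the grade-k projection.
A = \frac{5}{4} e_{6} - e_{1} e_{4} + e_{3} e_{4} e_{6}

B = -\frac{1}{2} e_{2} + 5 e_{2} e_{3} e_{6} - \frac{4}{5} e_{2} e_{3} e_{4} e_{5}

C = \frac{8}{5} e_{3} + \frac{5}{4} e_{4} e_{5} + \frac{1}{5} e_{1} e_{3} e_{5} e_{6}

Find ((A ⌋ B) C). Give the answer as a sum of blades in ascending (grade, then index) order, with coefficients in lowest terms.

step 1: -\frac{25}{4} e_{2} e_{3}
step 2: 10 e_{2} + \frac{5}{4} e_{1} e_{2} e_{5} e_{6} - \frac{125}{16} e_{2} e_{3} e_{4} e_{5}
Answer: 10 e_{2} + \frac{5}{4} e_{1} e_{2} e_{5} e_{6} - \frac{125}{16} e_{2} e_{3} e_{4} e_{5}


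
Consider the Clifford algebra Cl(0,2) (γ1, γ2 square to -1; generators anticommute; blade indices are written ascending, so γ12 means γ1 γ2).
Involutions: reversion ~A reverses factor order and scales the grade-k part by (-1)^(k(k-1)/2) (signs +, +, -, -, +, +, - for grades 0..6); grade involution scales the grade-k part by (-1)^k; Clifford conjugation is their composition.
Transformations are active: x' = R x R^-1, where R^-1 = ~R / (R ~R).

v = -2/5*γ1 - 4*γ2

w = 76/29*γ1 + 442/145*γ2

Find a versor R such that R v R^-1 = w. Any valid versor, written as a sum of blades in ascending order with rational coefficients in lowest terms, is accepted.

Sketch: the shared square -404/25 makes R = v + w = 322/145*γ1 - 138/145*γ2 the natural versor; its sandwich fixes that direction, negates (v - w)/2, and sends v to w.
Answer: 322/145*γ1 - 138/145*γ2


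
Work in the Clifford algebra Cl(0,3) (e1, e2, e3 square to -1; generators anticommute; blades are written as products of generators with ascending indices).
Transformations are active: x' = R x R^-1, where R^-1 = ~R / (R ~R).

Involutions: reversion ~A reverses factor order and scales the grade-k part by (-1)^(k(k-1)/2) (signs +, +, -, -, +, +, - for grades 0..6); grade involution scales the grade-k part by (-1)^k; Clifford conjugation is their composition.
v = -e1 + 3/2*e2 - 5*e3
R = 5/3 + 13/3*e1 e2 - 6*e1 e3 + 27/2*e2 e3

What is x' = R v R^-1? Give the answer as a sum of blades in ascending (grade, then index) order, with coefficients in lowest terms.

~R = 5/3 - 13/3*e1 e2 + 6*e1 e3 - 27/2*e2 e3, and R ~R = 8633/36, so R^-1 = ~R / (8633/36).
R v = -229/6*e1 + 197/3*e2 + 215/12*e3 - 157/6*e1 e2 e3
Answer: -21381/8633*e1 - 32747/17266*e2 + 383/89*e3


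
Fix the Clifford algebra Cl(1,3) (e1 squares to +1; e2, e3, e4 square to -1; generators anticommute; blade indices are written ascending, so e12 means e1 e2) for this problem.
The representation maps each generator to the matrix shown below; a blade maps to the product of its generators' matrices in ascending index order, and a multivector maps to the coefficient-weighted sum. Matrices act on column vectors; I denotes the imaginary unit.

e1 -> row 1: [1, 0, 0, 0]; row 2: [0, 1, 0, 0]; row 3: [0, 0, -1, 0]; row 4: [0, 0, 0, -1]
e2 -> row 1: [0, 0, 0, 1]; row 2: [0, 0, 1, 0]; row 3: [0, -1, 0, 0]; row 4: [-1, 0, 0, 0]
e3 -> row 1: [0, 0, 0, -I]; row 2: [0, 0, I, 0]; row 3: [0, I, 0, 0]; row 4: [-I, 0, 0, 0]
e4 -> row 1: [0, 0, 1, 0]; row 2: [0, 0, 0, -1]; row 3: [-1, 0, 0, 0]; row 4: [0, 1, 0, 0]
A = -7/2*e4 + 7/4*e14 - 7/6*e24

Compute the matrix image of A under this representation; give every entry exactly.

Bivector images (products of the table entries): rho(e14) = rho(e1)rho(e4) = row 1: [0, 0, 1, 0]; row 2: [0, 0, 0, -1]; row 3: [1, 0, 0, 0]; row 4: [0, -1, 0, 0]; rho(e24) = rho(e2)rho(e4) = row 1: [0, 1, 0, 0]; row 2: [-1, 0, 0, 0]; row 3: [0, 0, 0, 1]; row 4: [0, 0, -1, 0].
M = (-7/2)*rho(e4) + (7/4)*rho(e14) + (-7/6)*rho(e24), summed entrywise:
Answer: row 1: [0, -7/6, -7/4, 0]; row 2: [7/6, 0, 0, 7/4]; row 3: [21/4, 0, 0, -7/6]; row 4: [0, -21/4, 7/6, 0]


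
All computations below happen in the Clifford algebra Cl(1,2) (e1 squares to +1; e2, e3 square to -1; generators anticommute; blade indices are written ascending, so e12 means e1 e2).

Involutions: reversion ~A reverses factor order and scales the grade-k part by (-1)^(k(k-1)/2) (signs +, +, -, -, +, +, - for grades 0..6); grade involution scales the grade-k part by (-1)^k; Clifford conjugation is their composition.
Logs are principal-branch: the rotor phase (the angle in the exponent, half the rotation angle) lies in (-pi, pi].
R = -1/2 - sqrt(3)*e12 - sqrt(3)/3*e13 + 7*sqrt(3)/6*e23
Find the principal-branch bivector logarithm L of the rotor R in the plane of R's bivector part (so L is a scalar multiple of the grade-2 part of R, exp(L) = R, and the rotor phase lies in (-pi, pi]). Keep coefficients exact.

The scalar part of R is -1/2, so the principal-branch rotor phase is pinned; divide the bivector part by its sine to get the unit plane — L is the phase times that plane.
Concretely: cos(phase) = -1/2 gives phase = ±2*pi/3, and since phase/sin(phase) is even the sign is immaterial: L = (phase/sin(phase)) * <R>_2 = (4*sqrt(3)*pi/9) * <R>_2.
Answer: -4*pi/3*e12 - 4*pi/9*e13 + 14*pi/9*e23


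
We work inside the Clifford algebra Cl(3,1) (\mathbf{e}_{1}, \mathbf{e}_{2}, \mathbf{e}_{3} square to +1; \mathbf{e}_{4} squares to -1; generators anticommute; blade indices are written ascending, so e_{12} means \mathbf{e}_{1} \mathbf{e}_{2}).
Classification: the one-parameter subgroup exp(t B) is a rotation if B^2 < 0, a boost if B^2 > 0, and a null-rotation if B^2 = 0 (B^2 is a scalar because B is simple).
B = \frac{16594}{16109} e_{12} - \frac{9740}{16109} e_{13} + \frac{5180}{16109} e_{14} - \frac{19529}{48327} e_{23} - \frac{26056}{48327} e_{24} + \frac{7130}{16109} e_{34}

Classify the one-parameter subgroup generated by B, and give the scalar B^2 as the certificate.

B^2 term by term: the squares give (\frac{16594}{16109})^2*(e_{12})^2 + (-\frac{9740}{16109})^2*(e_{13})^2 + (\frac{5180}{16109})^2*(e_{14})^2 + (-\frac{19529}{48327})^2*(e_{23})^2 + (-\frac{26056}{48327})^2*(e_{24})^2 + (\frac{7130}{16109})^2*(e_{34})^2 = \frac{275360836}{259499881}*(-1) + \frac{94867600}{259499881}*(-1) + \frac{26832400}{259499881}*(+1) + \frac{381381841}{2335498929}*(-1) + \frac{678915136}{2335498929}*(+1) + \frac{50836900}{259499881}*(+1) = -1 (each basis 2-blade squares to minus the product of its generators' squares); cross terms between blades sharing an index anticommute and cancel; the commuting (index-disjoint) pairs give grade-4 terms 2*c*c'*(blade product), which cancel blade by blade — e_{1234}: \frac{236630440}{259499881} - \frac{507570880}{778499643} - \frac{202320440}{778499643} = 0 — confirming B is simple. So B^2 = -1.
Answer: rotation, certificate B^2 = -1. Check the certificate: B^2 = -1, and that sign is decisive whatever form B takes.


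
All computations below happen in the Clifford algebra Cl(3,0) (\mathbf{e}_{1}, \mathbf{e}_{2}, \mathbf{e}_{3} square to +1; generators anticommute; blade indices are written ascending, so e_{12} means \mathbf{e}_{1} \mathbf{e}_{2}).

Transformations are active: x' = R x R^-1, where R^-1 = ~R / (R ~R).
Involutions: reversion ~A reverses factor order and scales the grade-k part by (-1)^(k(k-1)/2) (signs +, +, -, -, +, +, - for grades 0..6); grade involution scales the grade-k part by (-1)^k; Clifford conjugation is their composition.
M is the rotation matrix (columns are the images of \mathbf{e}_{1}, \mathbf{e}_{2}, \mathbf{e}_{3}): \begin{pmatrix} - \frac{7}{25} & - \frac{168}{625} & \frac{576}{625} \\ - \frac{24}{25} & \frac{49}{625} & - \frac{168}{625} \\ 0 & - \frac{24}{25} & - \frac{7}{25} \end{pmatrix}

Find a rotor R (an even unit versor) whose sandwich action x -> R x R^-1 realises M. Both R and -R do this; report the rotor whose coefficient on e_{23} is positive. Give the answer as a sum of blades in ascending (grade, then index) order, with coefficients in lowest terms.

Method: write R = a + b12*e_{12} + b13*e_{13} + b23*e_{23} with a^2 + b12^2 + b13^2 + b23^2 = 1 (so R^-1 = ~R). Expanding the columns R e_j ~R gives tr M = 4a^2 - 1 and, from the antisymmetric part, M21 - M12 = -4a*b12, M13 - M31 = 4a*b13, M32 - M23 = -4a*b23.
Here tr M = -\frac{301}{625}, so a^2 = (1 + tr M)/4 = \frac{81}{625} and a = ±\frac{9}{25}. Taking a = \frac{9}{25}: M21 - M12 = -\frac{432}{625}, M13 - M31 = \frac{576}{625}, M32 - M23 = -\frac{432}{625}, giving b12 = \frac{12}{25}, b13 = \frac{16}{25}, b23 = \frac{12}{25}, i.e. R = \frac{9}{25} + \frac{12}{25} e_{12} + \frac{16}{25} e_{13} + \frac{12}{25} e_{23}.
Its e_{23} coefficient is already positive.
Answer: \frac{9}{25} + \frac{12}{25} e_{12} + \frac{16}{25} e_{13} + \frac{12}{25} e_{23}. Key observation: the double cover Spin(3) -> SO(3) sends R and -R to the same matrix (trace -\frac{301}{625} here), so the stated sign of the e_{23} coefficient is what selects one sheet.


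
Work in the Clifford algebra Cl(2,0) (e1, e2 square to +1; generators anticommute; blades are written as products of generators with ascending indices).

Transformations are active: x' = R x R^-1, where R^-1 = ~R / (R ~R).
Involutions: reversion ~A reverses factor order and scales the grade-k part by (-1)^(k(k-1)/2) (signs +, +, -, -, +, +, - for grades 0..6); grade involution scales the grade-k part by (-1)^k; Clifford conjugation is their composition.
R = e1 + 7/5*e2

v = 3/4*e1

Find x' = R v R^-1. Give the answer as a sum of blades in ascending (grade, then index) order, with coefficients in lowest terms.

~R = e1 + 7/5*e2, and R ~R = 74/25, so R^-1 = ~R / (74/25).
R v = 3/4 - 21/20*e1 e2
Answer: -9/37*e1 + 105/148*e2


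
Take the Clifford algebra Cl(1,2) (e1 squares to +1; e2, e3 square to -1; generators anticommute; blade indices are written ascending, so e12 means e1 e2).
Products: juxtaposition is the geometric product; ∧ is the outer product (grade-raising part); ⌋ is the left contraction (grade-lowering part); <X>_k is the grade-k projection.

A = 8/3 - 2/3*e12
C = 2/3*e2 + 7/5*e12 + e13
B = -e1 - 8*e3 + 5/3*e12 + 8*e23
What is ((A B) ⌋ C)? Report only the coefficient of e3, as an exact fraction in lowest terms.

step 1: -10/9 - 8/3*e1 - 2/3*e2 - 64/3*e3 + 40/9*e12 + 16/3*e13 + 64/3*e23 + 16/3*e123
step 2: 12 - 334/15*e1 - 604/135*e2 - 8/3*e3 - 14/9*e12 - 10/9*e13
Answer: -8/3


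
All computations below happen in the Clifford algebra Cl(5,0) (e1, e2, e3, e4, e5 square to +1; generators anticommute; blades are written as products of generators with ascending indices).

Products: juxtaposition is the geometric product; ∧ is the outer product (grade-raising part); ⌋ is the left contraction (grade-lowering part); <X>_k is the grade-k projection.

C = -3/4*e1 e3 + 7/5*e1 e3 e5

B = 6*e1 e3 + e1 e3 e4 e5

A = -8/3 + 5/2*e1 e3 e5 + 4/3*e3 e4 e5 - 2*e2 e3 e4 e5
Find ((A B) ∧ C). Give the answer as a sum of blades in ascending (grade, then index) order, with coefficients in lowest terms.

step 1: 4/3*e1 + 5/2*e4 - 15*e5 + 2*e1 e2 - 16*e1 e3 - 8*e1 e4 e5 - 12*e1 e2 e4 e5 - 8/3*e1 e3 e4 e5
step 2: -15/8*e1 e3 e4 + 45/4*e1 e3 e5 + 7/2*e1 e3 e4 e5
Answer: -15/8*e1 e3 e4 + 45/4*e1 e3 e5 + 7/2*e1 e3 e4 e5


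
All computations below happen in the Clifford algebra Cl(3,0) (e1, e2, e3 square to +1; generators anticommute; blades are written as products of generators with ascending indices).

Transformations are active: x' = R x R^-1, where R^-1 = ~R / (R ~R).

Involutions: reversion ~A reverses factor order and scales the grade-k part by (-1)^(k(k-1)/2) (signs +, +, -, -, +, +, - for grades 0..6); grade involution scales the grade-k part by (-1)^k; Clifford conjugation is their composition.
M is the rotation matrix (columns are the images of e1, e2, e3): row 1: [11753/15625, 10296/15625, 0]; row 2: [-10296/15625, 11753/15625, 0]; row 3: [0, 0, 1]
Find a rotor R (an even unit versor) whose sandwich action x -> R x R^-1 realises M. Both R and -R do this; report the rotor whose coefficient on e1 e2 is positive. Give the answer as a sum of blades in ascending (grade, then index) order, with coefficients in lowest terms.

Method: write R = a + b12*e1 e2 + b13*e1 e3 + b23*e2 e3 with a^2 + b12^2 + b13^2 + b23^2 = 1 (so R^-1 = ~R). Expanding the columns R e_j ~R gives tr M = 4a^2 - 1 and, from the antisymmetric part, M21 - M12 = -4a*b12, M13 - M31 = 4a*b13, M32 - M23 = -4a*b23.
Here tr M = 39131/15625, so a^2 = (1 + tr M)/4 = 13689/15625 and a = ±117/125. Taking a = 117/125: M21 - M12 = -20592/15625, M13 - M31 = 0, M32 - M23 = 0, giving b12 = 44/125, b13 = 0, b23 = 0, i.e. R = 117/125 + 44/125*e1 e2.
Its e1 e2 coefficient is already positive.
Answer: 117/125 + 44/125*e1 e2. Uniqueness: Spin(3) -> SO(3) maps R and -R to the same rotation of trace 39131/15625; fixing the sign of the e1 e2 coefficient removes the ambiguity.


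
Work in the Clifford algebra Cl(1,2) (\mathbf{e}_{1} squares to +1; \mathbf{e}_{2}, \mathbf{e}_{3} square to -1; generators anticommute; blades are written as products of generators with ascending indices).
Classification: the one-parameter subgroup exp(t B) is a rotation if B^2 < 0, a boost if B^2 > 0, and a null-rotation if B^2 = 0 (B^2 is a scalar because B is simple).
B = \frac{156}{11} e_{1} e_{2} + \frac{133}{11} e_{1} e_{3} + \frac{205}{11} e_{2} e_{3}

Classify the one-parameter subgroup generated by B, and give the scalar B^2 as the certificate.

B^2 term by term: the squares give (\frac{156}{11})^2*(e_{1} e_{2})^2 + (\frac{133}{11})^2*(e_{1} e_{3})^2 + (\frac{205}{11})^2*(e_{2} e_{3})^2 = \frac{24336}{121}*(+1) + \frac{17689}{121}*(+1) + \frac{42025}{121}*(-1) = 0 (each basis 2-blade squares to minus the product of its generators' squares); cross terms between blades sharing an index anticommute and cancel. So B^2 = 0.
Answer: null-rotation, certificate B^2 = 0. One invariant decides it: the square 0 survives every conjugation, and its sign is exactly the classification.


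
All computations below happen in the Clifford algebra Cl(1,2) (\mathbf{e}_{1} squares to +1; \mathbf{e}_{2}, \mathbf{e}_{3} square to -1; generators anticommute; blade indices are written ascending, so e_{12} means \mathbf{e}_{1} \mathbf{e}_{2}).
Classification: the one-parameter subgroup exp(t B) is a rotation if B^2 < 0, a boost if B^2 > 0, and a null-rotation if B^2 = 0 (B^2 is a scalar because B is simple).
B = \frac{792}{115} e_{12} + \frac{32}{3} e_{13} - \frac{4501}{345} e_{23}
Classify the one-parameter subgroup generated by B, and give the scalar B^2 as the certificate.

B^2 term by term: the squares give (\frac{792}{115})^2*(e_{12})^2 + (\frac{32}{3})^2*(e_{13})^2 + (-\frac{4501}{345})^2*(e_{23})^2 = \frac{627264}{13225}*(+1) + \frac{1024}{9}*(+1) + \frac{20259001}{119025}*(-1) = -9 (each basis 2-blade squares to minus the product of its generators' squares); cross terms between blades sharing an index anticommute and cancel. So B^2 = -9.
Answer: rotation, certificate B^2 = -9. Because -9 is invariant under every versor sandwich, the classification follows from its sign alone.


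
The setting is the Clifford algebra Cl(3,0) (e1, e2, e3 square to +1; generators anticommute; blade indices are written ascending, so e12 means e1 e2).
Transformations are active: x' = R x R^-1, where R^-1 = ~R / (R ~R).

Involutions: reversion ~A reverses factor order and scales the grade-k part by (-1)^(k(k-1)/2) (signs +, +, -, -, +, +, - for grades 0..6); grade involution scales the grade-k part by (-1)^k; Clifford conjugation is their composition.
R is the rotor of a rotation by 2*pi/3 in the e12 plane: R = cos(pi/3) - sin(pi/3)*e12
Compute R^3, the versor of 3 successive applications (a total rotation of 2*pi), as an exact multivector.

Half-angle bookkeeping: 3 applications in e12 add up to rotor phase 3*pi/3 = pi, so R^3 = cos(pi) - sin(pi)*e12.
cos(pi) = -1 and sin(pi) = 0, so R^3 = -1. The total rotation 2*pi is 1 full turn, so every vector returns to itself, yet the rotor is -1, on the OTHER sheet of the double cover (an odd number of 2*pi turns).
Answer: -1


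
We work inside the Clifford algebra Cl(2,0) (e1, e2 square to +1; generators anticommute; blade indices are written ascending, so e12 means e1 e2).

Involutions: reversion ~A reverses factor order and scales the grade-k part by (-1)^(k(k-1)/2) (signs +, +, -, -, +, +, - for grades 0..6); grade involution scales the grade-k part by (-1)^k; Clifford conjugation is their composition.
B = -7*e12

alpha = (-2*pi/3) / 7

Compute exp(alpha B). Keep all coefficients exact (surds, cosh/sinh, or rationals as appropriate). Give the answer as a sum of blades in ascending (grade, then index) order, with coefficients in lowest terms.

B^2 = (-7)^2*(e12)^2 = 49*(-1) = -49 (a basis 2-blade squares to minus the product of its generators' squares).
B^2 = -49 — the negative square puts this in the circular regime; l = 7, alpha*l = -2*pi/3, so exp(alpha B) = cos(-2*pi/3) + (sin(-2*pi/3)/7)*B = -1/2 + (-sqrt(3)/14)*B.
Answer: -1/2 + sqrt(3)/2*e12


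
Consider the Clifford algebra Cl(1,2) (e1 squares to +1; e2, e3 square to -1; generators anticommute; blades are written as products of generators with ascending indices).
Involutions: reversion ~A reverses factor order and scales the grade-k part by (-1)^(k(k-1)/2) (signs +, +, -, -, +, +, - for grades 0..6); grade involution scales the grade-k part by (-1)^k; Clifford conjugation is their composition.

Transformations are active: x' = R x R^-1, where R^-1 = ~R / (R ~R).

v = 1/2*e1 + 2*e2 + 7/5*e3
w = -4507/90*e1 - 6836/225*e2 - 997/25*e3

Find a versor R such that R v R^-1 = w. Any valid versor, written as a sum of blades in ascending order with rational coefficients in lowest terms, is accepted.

Why this works: both vectors square to -571/100, so q(v) = q(w) and R = v + w = -2231/45*e1 - 6386/225*e2 - 962/25*e3 carries v to w — its own direction survives, the complement (v - w)/2 flips.
Answer: -2231/45*e1 - 6386/225*e2 - 962/25*e3


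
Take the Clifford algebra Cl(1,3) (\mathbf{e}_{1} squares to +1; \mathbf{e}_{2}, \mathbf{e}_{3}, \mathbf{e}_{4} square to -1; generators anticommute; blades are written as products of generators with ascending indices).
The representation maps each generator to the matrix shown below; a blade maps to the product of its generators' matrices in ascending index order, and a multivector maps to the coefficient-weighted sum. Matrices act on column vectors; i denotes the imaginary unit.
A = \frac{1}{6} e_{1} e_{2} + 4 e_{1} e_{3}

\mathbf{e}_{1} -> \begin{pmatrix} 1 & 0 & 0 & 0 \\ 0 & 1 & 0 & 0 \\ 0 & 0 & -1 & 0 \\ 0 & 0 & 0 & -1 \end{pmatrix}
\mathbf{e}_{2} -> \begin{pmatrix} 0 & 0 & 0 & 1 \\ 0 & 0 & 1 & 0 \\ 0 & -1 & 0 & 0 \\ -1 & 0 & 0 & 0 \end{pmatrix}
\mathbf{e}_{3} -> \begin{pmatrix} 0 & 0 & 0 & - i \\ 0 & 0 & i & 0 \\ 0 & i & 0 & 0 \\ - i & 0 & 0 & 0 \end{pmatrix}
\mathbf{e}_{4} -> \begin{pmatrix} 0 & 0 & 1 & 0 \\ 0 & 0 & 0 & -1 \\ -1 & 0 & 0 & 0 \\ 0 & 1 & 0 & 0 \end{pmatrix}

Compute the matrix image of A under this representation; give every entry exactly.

Bivector images (products of the table entries): rho(e_{1} e_{2}) = rho(\mathbf{e}_{1})rho(\mathbf{e}_{2}) = \begin{pmatrix} 0 & 0 & 0 & 1 \\ 0 & 0 & 1 & 0 \\ 0 & 1 & 0 & 0 \\ 1 & 0 & 0 & 0 \end{pmatrix}; rho(e_{1} e_{3}) = rho(\mathbf{e}_{1})rho(\mathbf{e}_{3}) = \begin{pmatrix} 0 & 0 & 0 & - i \\ 0 & 0 & i & 0 \\ 0 & - i & 0 & 0 \\ i & 0 & 0 & 0 \end{pmatrix}.
M = (\frac{1}{6})*rho(e_{1} e_{2}) + (4)*rho(e_{1} e_{3}), summed entrywise:
Answer: \begin{pmatrix} 0 & 0 & 0 & \frac{1}{6} - 4 i \\ 0 & 0 & \frac{1}{6} + 4 i & 0 \\ 0 & \frac{1}{6} - 4 i & 0 & 0 \\ \frac{1}{6} + 4 i & 0 & 0 & 0 \end{pmatrix}


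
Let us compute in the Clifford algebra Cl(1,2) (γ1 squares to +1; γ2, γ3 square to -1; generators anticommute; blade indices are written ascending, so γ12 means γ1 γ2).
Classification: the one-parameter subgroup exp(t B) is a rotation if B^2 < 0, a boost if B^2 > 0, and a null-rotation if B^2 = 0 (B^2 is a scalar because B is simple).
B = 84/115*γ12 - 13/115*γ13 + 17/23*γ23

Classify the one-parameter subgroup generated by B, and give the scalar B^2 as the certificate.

B^2 term by term: the squares give (84/115)^2*(γ12)^2 + (-13/115)^2*(γ13)^2 + (17/23)^2*(γ23)^2 = 7056/13225*(+1) + 169/13225*(+1) + 289/529*(-1) = 0 (each basis 2-blade squares to minus the product of its generators' squares); cross terms between blades sharing an index anticommute and cancel. So B^2 = 0.
Answer: null-rotation, certificate B^2 = 0. The scalar 0 is the complete invariant here: its sign names the subgroup type.


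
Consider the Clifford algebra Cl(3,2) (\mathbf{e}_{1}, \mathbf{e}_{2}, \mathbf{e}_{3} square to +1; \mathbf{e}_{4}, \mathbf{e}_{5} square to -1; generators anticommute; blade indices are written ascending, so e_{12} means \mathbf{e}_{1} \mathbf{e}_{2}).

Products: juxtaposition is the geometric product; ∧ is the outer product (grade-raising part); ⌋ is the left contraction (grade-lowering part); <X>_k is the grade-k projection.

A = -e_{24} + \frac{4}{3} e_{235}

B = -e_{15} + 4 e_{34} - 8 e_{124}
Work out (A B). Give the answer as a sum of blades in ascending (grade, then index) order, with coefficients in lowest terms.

step 1: 8 e_{1} - 4 e_{23} - \frac{4}{3} e_{123} + \frac{16}{3} e_{245} + e_{1245} - \frac{32}{3} e_{1345}
Answer: 8 e_{1} - 4 e_{23} - \frac{4}{3} e_{123} + \frac{16}{3} e_{245} + e_{1245} - \frac{32}{3} e_{1345}


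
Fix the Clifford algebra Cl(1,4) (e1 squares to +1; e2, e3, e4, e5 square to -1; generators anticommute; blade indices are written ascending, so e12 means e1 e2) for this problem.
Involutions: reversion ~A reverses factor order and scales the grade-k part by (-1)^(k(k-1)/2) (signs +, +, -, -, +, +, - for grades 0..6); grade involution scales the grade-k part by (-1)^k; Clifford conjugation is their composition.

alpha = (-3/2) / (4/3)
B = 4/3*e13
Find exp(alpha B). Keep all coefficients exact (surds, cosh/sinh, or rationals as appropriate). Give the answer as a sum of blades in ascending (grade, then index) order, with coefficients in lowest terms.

B^2 = (4/3)^2*(e13)^2 = 16/9*(+1) = 16/9 (a basis 2-blade squares to minus the product of its generators' squares).
B^2 = 16/9 — a positive square means the series sums to a boost: l = 4/3, alpha*l = -3/2, so exp(alpha B) = cosh(-3/2) + (sinh(-3/2)/(4/3))*B = cosh(3/2) + (-3*sinh(3/2)/4)*B.
Answer: cosh(3/2) - sinh(3/2)*e13


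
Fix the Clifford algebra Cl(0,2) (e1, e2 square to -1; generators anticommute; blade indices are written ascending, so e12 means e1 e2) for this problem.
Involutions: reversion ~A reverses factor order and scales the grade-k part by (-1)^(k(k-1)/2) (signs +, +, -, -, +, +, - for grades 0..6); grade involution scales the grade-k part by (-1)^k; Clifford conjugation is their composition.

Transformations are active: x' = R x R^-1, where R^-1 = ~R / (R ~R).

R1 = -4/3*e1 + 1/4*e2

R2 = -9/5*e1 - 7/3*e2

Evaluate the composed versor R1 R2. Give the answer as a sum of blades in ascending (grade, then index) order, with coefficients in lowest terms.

Distribute over the terms of R1 (each basis-blade product reordered to ascending indices, repeated generators contracted through their squares):
(-4/3*e1) R2 = -12/5 + 28/9*e12
(1/4*e2) R2 = 7/12 + 9/20*e12
Summing the partial products and collecting blades:
Answer: -109/60 + 641/180*e12


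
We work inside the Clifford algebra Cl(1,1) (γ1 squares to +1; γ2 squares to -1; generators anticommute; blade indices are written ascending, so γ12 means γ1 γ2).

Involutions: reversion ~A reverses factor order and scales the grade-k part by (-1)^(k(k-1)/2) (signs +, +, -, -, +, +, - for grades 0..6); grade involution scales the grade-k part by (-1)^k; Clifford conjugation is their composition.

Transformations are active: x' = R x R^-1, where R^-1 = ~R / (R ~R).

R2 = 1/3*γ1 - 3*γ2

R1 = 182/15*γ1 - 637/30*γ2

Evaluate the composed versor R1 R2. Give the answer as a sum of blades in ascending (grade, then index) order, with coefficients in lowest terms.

Distribute over the terms of R1 (each basis-blade product reordered to ascending indices, repeated generators contracted through their squares):
(182/15*γ1) R2 = 182/45 - 182/5*γ12
(-637/30*γ2) R2 = -637/10 + 637/90*γ12
Summing the partial products and collecting blades:
Answer: -5369/90 - 2639/90*γ12


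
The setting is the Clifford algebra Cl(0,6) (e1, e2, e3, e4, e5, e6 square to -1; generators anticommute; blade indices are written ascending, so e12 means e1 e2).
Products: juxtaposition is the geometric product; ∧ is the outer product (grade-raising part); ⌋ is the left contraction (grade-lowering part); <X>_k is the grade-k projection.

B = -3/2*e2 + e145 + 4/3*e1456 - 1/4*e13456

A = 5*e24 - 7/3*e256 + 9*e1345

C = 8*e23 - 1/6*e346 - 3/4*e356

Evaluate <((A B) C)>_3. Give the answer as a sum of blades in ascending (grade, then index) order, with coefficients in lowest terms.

step 1: -9*e3 - 15/2*e4 - 9/4*e6 - 12*e36 - 7/2*e56 - 28/9*e124 - 5*e125 + 7/12*e1234 + 7/3*e1246 - 20/3*e1256 + 27/2*e12345 - 5/4*e12356
step 2: -72*e2 - 21/8*e3 + 2*e4 + 9*e5 + 15/16*e12 - 14/3*e14 - 96*e26 - 3/8*e34 - 27/16*e35 + 5/4*e36 - 3/2*e46 - 27/4*e56 - 83/18*e123 + 7/72*e126 + 224/9*e134 + 40*e135 - 108*e145 + 10*e156 - 60*e234 - 18*e236 - 7/12*e345 + 461/108*e1236 + 5/24*e1245 - 81/8*e1246 + 9/4*e1256 - 56/3*e1346 + 160/3*e1356 - 28*e2356 - 45/8*e3456 - 103/36*e12345 - 7/16*e12456 - 3/2*e123456
step 3: -83/18*e123 + 7/72*e126 + 224/9*e134 + 40*e135 - 108*e145 + 10*e156 - 60*e234 - 18*e236 - 7/12*e345
Answer: -83/18*e123 + 7/72*e126 + 224/9*e134 + 40*e135 - 108*e145 + 10*e156 - 60*e234 - 18*e236 - 7/12*e345


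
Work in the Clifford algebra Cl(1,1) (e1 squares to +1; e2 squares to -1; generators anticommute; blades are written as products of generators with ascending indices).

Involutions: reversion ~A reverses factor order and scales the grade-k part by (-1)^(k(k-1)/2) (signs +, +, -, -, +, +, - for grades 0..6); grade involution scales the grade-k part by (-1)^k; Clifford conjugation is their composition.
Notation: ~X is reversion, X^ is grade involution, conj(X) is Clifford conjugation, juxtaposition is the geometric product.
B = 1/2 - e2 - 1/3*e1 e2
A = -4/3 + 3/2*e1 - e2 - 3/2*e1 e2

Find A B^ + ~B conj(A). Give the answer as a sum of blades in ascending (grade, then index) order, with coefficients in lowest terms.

first term: 5/6 + 31/12*e1 - 7/3*e2 + 43/36*e1 e2
second term: 5/6 - 31/12*e1 + 7/3*e2 - 43/36*e1 e2
Answer: 5/3


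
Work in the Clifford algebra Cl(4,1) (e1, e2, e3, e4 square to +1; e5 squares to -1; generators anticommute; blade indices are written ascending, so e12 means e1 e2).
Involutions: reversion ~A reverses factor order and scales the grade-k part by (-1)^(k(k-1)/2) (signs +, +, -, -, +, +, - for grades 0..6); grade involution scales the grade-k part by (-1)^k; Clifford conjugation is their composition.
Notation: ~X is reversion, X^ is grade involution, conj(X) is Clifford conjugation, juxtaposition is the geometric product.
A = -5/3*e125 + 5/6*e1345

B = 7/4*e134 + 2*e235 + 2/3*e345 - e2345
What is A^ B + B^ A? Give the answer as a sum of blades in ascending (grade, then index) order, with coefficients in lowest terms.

first term: 5/9*e1 + 35/24*e5 + 5/6*e12 - 10/3*e13 + 5/3*e124 - 5/3*e134 - 10/9*e1234 + 35/12*e2345
second term: 5/9*e1 + 35/24*e5 - 5/6*e12 + 10/3*e13 - 5/3*e124 + 5/3*e134 - 10/9*e1234 + 35/12*e2345
Answer: 10/9*e1 + 35/12*e5 - 20/9*e1234 + 35/6*e2345


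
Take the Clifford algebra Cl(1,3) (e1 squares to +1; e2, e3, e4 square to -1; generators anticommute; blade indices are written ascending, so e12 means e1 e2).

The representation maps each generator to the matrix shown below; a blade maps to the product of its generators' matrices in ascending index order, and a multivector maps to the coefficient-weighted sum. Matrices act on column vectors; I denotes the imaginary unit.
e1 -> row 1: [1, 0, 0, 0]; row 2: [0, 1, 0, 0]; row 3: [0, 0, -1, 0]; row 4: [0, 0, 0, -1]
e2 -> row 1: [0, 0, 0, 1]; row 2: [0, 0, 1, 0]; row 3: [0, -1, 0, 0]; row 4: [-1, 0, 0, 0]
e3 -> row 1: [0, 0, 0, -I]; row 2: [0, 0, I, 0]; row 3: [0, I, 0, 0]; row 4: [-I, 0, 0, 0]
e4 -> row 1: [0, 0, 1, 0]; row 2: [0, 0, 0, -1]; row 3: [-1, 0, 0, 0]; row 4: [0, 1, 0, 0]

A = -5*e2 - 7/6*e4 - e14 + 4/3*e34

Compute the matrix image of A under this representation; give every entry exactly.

Bivector images (products of the table entries): rho(e14) = rho(e1)rho(e4) = row 1: [0, 0, 1, 0]; row 2: [0, 0, 0, -1]; row 3: [1, 0, 0, 0]; row 4: [0, -1, 0, 0]; rho(e34) = rho(e3)rho(e4) = row 1: [0, -I, 0, 0]; row 2: [-I, 0, 0, 0]; row 3: [0, 0, 0, -I]; row 4: [0, 0, -I, 0].
M = (-5)*rho(e2) + (-7/6)*rho(e4) + (-1)*rho(e14) + (4/3)*rho(e34), summed entrywise:
Answer: row 1: [0, -4*I/3, -13/6, -5]; row 2: [-4*I/3, 0, -5, 13/6]; row 3: [1/6, 5, 0, -4*I/3]; row 4: [5, -1/6, -4*I/3, 0]


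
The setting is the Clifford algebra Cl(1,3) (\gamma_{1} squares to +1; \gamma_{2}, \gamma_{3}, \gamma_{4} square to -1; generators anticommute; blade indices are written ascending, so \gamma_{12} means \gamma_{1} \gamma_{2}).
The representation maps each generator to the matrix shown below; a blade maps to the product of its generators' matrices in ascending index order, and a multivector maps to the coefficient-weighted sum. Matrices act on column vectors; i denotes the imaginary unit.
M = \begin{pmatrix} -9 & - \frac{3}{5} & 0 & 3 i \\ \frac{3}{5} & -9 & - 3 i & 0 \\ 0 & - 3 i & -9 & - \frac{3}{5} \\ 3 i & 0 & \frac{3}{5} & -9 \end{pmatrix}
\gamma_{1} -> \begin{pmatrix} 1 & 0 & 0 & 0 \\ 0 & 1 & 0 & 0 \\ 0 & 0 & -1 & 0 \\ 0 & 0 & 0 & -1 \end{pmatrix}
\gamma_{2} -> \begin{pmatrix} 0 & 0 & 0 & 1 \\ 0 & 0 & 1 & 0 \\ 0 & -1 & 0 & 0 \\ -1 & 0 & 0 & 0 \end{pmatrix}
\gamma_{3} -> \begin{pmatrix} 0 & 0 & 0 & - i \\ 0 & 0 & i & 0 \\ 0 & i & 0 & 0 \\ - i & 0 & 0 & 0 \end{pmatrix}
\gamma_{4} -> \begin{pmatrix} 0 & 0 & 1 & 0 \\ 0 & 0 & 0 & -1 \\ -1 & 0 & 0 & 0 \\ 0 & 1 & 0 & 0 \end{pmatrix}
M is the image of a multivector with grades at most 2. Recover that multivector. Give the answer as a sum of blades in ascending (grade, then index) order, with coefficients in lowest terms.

Method: the blade images are trace-orthogonal — tr(rho(e_A) rho(e_B)^-1) = 4 if A = B and 0 otherwise — and rho(e_A)^-1 = (e_A)^2 * rho(e_A) with (e_A)^2 = +1 or -1, so the coefficient of e_A in the preimage is (e_A)^2 * tr(M rho(e_A))/4.
Nonzero projections over blades of grade <= 2: 1: (1)^2 = +1, tr(M 1) = -36, coefficient -9; \gamma_{3}: (\gamma_{3})^2 = -1, tr(M rho(\gamma_{3})) = 12, coefficient -3; \gamma_{24}: (\gamma_{24})^2 = -1, tr(M rho(\gamma_{24})) = \frac{12}{5}, coefficient -\frac{3}{5}. Every other blade of grade <= 2 projects to 0.
Answer: -9 - 3 \gamma_{3} - \frac{3}{5} \gamma_{24}


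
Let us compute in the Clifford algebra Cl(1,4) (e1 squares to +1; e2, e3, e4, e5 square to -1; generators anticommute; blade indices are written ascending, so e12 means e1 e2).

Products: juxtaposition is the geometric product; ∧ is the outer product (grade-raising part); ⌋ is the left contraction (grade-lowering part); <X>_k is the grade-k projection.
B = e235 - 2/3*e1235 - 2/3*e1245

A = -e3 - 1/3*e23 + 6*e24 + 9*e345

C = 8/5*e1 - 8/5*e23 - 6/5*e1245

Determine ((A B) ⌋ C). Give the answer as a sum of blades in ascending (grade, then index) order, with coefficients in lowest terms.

step 1: 1/3*e5 + 34/9*e15 - 9*e24 - e25 + 6*e123 - 6*e124 - 2/3*e125 - 6*e345 + 38/9*e1345 + 2/3*e12345
step 2: 4/5*e4 - 36/5*e5 + 6/5*e14 - 54/5*e15 - 68/15*e24 - 2/5*e124
Answer: 4/5*e4 - 36/5*e5 + 6/5*e14 - 54/5*e15 - 68/15*e24 - 2/5*e124


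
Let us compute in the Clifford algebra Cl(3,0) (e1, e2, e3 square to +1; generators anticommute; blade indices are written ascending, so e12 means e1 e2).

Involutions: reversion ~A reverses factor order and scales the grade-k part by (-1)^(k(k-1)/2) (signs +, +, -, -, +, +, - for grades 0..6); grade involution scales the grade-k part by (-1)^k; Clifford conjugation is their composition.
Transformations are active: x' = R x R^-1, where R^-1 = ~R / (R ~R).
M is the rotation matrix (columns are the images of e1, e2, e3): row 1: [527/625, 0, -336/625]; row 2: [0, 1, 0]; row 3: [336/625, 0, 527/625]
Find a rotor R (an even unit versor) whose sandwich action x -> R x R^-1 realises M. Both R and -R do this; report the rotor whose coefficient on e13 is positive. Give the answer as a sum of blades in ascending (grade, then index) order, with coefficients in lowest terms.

Method: write R = a + b12*e12 + b13*e13 + b23*e23 with a^2 + b12^2 + b13^2 + b23^2 = 1 (so R^-1 = ~R). Expanding the columns R e_j ~R gives tr M = 4a^2 - 1 and, from the antisymmetric part, M21 - M12 = -4a*b12, M13 - M31 = 4a*b13, M32 - M23 = -4a*b23.
Here tr M = 1679/625, so a^2 = (1 + tr M)/4 = 576/625 and a = ±24/25. Taking a = 24/25: M21 - M12 = 0, M13 - M31 = -672/625, M32 - M23 = 0, giving b12 = 0, b13 = -7/25, b23 = 0, i.e. R = 24/25 - 7/25*e13.
Its e13 coefficient is negative, so report the other preimage -R.
Answer: -24/25 + 7/25*e13. Why the constraint matters: R and -R act identically through the sandwich — M has trace 1679/625 either way — so only the sign condition on e13 picks one of the two preimages.
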